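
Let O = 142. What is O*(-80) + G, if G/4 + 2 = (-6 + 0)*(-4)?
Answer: -11272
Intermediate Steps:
G = 88 (G = -8 + 4*((-6 + 0)*(-4)) = -8 + 4*(-6*(-4)) = -8 + 4*24 = -8 + 96 = 88)
O*(-80) + G = 142*(-80) + 88 = -11360 + 88 = -11272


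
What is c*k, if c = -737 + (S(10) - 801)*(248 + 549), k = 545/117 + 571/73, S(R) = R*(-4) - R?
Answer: -24124754176/2847 ≈ -8.4737e+6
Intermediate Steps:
S(R) = -5*R (S(R) = -4*R - R = -5*R)
k = 106592/8541 (k = 545*(1/117) + 571*(1/73) = 545/117 + 571/73 = 106592/8541 ≈ 12.480)
c = -678984 (c = -737 + (-5*10 - 801)*(248 + 549) = -737 + (-50 - 801)*797 = -737 - 851*797 = -737 - 678247 = -678984)
c*k = -678984*106592/8541 = -24124754176/2847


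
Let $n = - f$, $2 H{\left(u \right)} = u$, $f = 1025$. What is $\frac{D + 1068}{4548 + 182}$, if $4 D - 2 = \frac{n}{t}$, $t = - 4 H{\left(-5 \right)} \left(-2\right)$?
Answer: $\frac{17301}{75680} \approx 0.22861$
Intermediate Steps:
$H{\left(u \right)} = \frac{u}{2}$
$n = -1025$ ($n = \left(-1\right) 1025 = -1025$)
$t = -20$ ($t = - 4 \cdot \frac{1}{2} \left(-5\right) \left(-2\right) = \left(-4\right) \left(- \frac{5}{2}\right) \left(-2\right) = 10 \left(-2\right) = -20$)
$D = \frac{213}{16}$ ($D = \frac{1}{2} + \frac{\left(-1025\right) \frac{1}{-20}}{4} = \frac{1}{2} + \frac{\left(-1025\right) \left(- \frac{1}{20}\right)}{4} = \frac{1}{2} + \frac{1}{4} \cdot \frac{205}{4} = \frac{1}{2} + \frac{205}{16} = \frac{213}{16} \approx 13.313$)
$\frac{D + 1068}{4548 + 182} = \frac{\frac{213}{16} + 1068}{4548 + 182} = \frac{17301}{16 \cdot 4730} = \frac{17301}{16} \cdot \frac{1}{4730} = \frac{17301}{75680}$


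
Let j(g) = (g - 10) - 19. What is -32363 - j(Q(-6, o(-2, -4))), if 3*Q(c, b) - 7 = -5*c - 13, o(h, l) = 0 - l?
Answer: -32342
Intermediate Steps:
o(h, l) = -l
Q(c, b) = -2 - 5*c/3 (Q(c, b) = 7/3 + (-5*c - 13)/3 = 7/3 + (-13 - 5*c)/3 = 7/3 + (-13/3 - 5*c/3) = -2 - 5*c/3)
j(g) = -29 + g (j(g) = (-10 + g) - 19 = -29 + g)
-32363 - j(Q(-6, o(-2, -4))) = -32363 - (-29 + (-2 - 5/3*(-6))) = -32363 - (-29 + (-2 + 10)) = -32363 - (-29 + 8) = -32363 - 1*(-21) = -32363 + 21 = -32342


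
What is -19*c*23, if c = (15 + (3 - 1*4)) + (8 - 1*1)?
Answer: -9177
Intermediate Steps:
c = 21 (c = (15 + (3 - 4)) + (8 - 1) = (15 - 1) + 7 = 14 + 7 = 21)
-19*c*23 = -19*21*23 = -399*23 = -9177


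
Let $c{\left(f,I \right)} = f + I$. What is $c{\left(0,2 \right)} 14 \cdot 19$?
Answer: $532$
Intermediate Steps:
$c{\left(f,I \right)} = I + f$
$c{\left(0,2 \right)} 14 \cdot 19 = \left(2 + 0\right) 14 \cdot 19 = 2 \cdot 14 \cdot 19 = 28 \cdot 19 = 532$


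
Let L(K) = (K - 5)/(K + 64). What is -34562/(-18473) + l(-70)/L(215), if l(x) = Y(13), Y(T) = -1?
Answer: 100193/184730 ≈ 0.54238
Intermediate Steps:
L(K) = (-5 + K)/(64 + K)
l(x) = -1
-34562/(-18473) + l(-70)/L(215) = -34562/(-18473) - 1/((-5 + 215)/(64 + 215)) = -34562*(-1/18473) - 1/(210/279) = 34562/18473 - 1/((1/279)*210) = 34562/18473 - 1/70/93 = 34562/18473 - 1*93/70 = 34562/18473 - 93/70 = 100193/184730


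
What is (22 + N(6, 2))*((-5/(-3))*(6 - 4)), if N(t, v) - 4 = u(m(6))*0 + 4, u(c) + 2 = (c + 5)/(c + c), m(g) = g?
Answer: 100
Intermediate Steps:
u(c) = -2 + (5 + c)/(2*c) (u(c) = -2 + (c + 5)/(c + c) = -2 + (5 + c)/((2*c)) = -2 + (5 + c)*(1/(2*c)) = -2 + (5 + c)/(2*c))
N(t, v) = 8 (N(t, v) = 4 + (((1/2)*(5 - 3*6)/6)*0 + 4) = 4 + (((1/2)*(1/6)*(5 - 18))*0 + 4) = 4 + (((1/2)*(1/6)*(-13))*0 + 4) = 4 + (-13/12*0 + 4) = 4 + (0 + 4) = 4 + 4 = 8)
(22 + N(6, 2))*((-5/(-3))*(6 - 4)) = (22 + 8)*((-5/(-3))*(6 - 4)) = 30*(-5*(-1/3)*2) = 30*((5/3)*2) = 30*(10/3) = 100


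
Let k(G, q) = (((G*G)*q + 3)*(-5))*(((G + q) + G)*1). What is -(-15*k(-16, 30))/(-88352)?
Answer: -576225/44176 ≈ -13.044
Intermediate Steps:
k(G, q) = (-15 - 5*q*G²)*(q + 2*G) (k(G, q) = ((G²*q + 3)*(-5))*((q + 2*G)*1) = ((q*G² + 3)*(-5))*(q + 2*G) = ((3 + q*G²)*(-5))*(q + 2*G) = (-15 - 5*q*G²)*(q + 2*G))
-(-15*k(-16, 30))/(-88352) = -(-15*(-30*(-16) - 15*30 - 10*30*(-16)³ - 5*(-16)²*30²))/(-88352) = -(-15*(480 - 450 - 10*30*(-4096) - 5*256*900))*(-1)/88352 = -(-15*(480 - 450 + 1228800 - 1152000))*(-1)/88352 = -(-15*76830)*(-1)/88352 = -(-1152450)*(-1)/88352 = -1*576225/44176 = -576225/44176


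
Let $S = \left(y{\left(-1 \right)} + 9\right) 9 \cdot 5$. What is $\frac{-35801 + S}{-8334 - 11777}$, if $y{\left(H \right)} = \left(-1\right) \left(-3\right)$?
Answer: $\frac{35261}{20111} \approx 1.7533$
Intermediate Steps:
$y{\left(H \right)} = 3$
$S = 540$ ($S = \left(3 + 9\right) 9 \cdot 5 = 12 \cdot 45 = 540$)
$\frac{-35801 + S}{-8334 - 11777} = \frac{-35801 + 540}{-8334 - 11777} = - \frac{35261}{-20111} = \left(-35261\right) \left(- \frac{1}{20111}\right) = \frac{35261}{20111}$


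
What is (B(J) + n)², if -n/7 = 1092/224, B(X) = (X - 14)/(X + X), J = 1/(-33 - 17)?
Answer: 6405961/64 ≈ 1.0009e+5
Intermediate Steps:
J = -1/50 (J = 1/(-50) = -1/50 ≈ -0.020000)
B(X) = (-14 + X)/(2*X) (B(X) = (-14 + X)/((2*X)) = (-14 + X)*(1/(2*X)) = (-14 + X)/(2*X))
n = -273/8 (n = -7644/224 = -7*39/8 = -273/8 ≈ -34.125)
(B(J) + n)² = ((-14 - 1/50)/(2*(-1/50)) - 273/8)² = ((½)*(-50)*(-701/50) - 273/8)² = (701/2 - 273/8)² = (2531/8)² = 6405961/64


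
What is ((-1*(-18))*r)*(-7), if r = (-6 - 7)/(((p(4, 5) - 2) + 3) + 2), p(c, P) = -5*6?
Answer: -182/3 ≈ -60.667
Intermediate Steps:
p(c, P) = -30
r = 13/27 (r = (-6 - 7)/(((-30 - 2) + 3) + 2) = -13/((-32 + 3) + 2) = -13/(-29 + 2) = -13/(-27) = -13*(-1/27) = 13/27 ≈ 0.48148)
((-1*(-18))*r)*(-7) = (-1*(-18)*(13/27))*(-7) = (18*(13/27))*(-7) = (26/3)*(-7) = -182/3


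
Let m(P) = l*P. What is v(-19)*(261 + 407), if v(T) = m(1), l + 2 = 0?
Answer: -1336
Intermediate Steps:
l = -2 (l = -2 + 0 = -2)
m(P) = -2*P
v(T) = -2 (v(T) = -2*1 = -2)
v(-19)*(261 + 407) = -2*(261 + 407) = -2*668 = -1336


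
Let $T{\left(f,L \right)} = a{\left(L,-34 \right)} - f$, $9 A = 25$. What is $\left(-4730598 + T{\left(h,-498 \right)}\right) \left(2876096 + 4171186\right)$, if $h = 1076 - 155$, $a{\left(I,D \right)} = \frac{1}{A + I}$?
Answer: $- \frac{148615762136238144}{4457} \approx -3.3344 \cdot 10^{13}$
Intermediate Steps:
$A = \frac{25}{9}$ ($A = \frac{1}{9} \cdot 25 = \frac{25}{9} \approx 2.7778$)
$a{\left(I,D \right)} = \frac{1}{\frac{25}{9} + I}$
$h = 921$
$T{\left(f,L \right)} = - f + \frac{9}{25 + 9 L}$ ($T{\left(f,L \right)} = \frac{9}{25 + 9 L} - f = - f + \frac{9}{25 + 9 L}$)
$\left(-4730598 + T{\left(h,-498 \right)}\right) \left(2876096 + 4171186\right) = \left(-4730598 + \left(\frac{1}{\frac{25}{9} - 498} - 921\right)\right) \left(2876096 + 4171186\right) = \left(-4730598 - \left(921 - \frac{1}{- \frac{4457}{9}}\right)\right) 7047282 = \left(-4730598 - \frac{4104906}{4457}\right) 7047282 = \left(- \frac{21088380192}{4457}\right) 7047282 = - \frac{148615762136238144}{4457}$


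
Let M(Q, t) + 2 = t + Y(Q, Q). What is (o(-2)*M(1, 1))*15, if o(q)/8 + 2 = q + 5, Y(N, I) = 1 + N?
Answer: 120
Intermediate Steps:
o(q) = 24 + 8*q (o(q) = -16 + 8*(q + 5) = -16 + 8*(5 + q) = -16 + (40 + 8*q) = 24 + 8*q)
M(Q, t) = -1 + Q + t (M(Q, t) = -2 + (t + (1 + Q)) = -2 + (1 + Q + t) = -1 + Q + t)
(o(-2)*M(1, 1))*15 = ((24 + 8*(-2))*(-1 + 1 + 1))*15 = ((24 - 16)*1)*15 = (8*1)*15 = 8*15 = 120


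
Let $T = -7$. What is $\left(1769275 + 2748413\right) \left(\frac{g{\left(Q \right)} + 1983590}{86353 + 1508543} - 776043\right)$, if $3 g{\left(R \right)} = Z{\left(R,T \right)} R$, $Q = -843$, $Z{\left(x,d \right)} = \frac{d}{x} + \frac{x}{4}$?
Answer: $- \frac{2795784396262478495}{797448} \approx -3.5059 \cdot 10^{12}$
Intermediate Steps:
$Z{\left(x,d \right)} = \frac{x}{4} + \frac{d}{x}$ ($Z{\left(x,d \right)} = \frac{d}{x} + x \frac{1}{4} = \frac{d}{x} + \frac{x}{4} = \frac{x}{4} + \frac{d}{x}$)
$g{\left(R \right)} = \frac{R \left(- \frac{7}{R} + \frac{R}{4}\right)}{3}$ ($g{\left(R \right)} = \frac{\left(\frac{R}{4} - \frac{7}{R}\right) R}{3} = \frac{\left(- \frac{7}{R} + \frac{R}{4}\right) R}{3} = \frac{R \left(- \frac{7}{R} + \frac{R}{4}\right)}{3}$)
$\left(1769275 + 2748413\right) \left(\frac{g{\left(Q \right)} + 1983590}{86353 + 1508543} - 776043\right) = \left(1769275 + 2748413\right) \left(\frac{\left(- \frac{7}{3} + \frac{\left(-843\right)^{2}}{12}\right) + 1983590}{86353 + 1508543} - 776043\right) = 4517688 \left(\frac{\left(- \frac{7}{3} + \frac{1}{12} \cdot 710649\right) + 1983590}{1594896} - 776043\right) = 4517688 \left(\left(\left(- \frac{7}{3} + \frac{236883}{4}\right) + 1983590\right) \frac{1}{1594896} - 776043\right) = 4517688 \left(\left(\frac{710621}{12} + 1983590\right) \frac{1}{1594896} - 776043\right) = 4517688 \left(\frac{24513701}{12} \cdot \frac{1}{1594896} - 776043\right) = 4517688 \left(\frac{24513701}{19138752} - 776043\right) = 4517688 \left(- \frac{14852470004635}{19138752}\right) = - \frac{2795784396262478495}{797448}$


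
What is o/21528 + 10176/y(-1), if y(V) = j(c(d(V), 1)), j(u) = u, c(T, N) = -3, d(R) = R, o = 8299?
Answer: -73014677/21528 ≈ -3391.6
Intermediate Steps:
y(V) = -3
o/21528 + 10176/y(-1) = 8299/21528 + 10176/(-3) = 8299*(1/21528) + 10176*(-⅓) = 8299/21528 - 3392 = -73014677/21528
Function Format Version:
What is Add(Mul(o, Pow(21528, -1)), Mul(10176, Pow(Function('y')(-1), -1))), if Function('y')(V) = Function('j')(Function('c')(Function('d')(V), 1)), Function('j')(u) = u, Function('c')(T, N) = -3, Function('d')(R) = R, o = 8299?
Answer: Rational(-73014677, 21528) ≈ -3391.6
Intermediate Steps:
Function('y')(V) = -3
Add(Mul(o, Pow(21528, -1)), Mul(10176, Pow(Function('y')(-1), -1))) = Add(Mul(8299, Pow(21528, -1)), Mul(10176, Pow(-3, -1))) = Add(Mul(8299, Rational(1, 21528)), Mul(10176, Rational(-1, 3))) = Add(Rational(8299, 21528), -3392) = Rational(-73014677, 21528)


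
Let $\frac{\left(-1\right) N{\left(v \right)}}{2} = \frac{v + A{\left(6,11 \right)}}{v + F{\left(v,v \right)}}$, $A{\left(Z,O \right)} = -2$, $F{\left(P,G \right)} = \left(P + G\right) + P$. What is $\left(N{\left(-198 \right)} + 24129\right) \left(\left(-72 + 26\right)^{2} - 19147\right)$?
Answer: $- \frac{13560769117}{33} \approx -4.1093 \cdot 10^{8}$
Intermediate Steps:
$F{\left(P,G \right)} = G + 2 P$ ($F{\left(P,G \right)} = \left(G + P\right) + P = G + 2 P$)
$N{\left(v \right)} = - \frac{-2 + v}{2 v}$ ($N{\left(v \right)} = - 2 \frac{v - 2}{v + \left(v + 2 v\right)} = - 2 \frac{-2 + v}{v + 3 v} = - 2 \frac{-2 + v}{4 v} = - \frac{-2 + v}{2 v}$)
$\left(N{\left(-198 \right)} + 24129\right) \left(\left(-72 + 26\right)^{2} - 19147\right) = \left(\frac{2 - -198}{2 \left(-198\right)} + 24129\right) \left(\left(-72 + 26\right)^{2} - 19147\right) = \left(\frac{1}{2} \left(- \frac{1}{198}\right) \left(2 + 198\right) + 24129\right) \left(\left(-46\right)^{2} - 19147\right) = \left(\frac{1}{2} \left(- \frac{1}{198}\right) 200 + 24129\right) \left(2116 - 19147\right) = \left(- \frac{50}{99} + 24129\right) \left(-17031\right) = \frac{2388721}{99} \left(-17031\right) = - \frac{13560769117}{33}$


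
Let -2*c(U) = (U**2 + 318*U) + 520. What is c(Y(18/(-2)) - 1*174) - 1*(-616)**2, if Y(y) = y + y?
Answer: -367620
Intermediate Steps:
Y(y) = 2*y
c(U) = -260 - 159*U - U**2/2 (c(U) = -((U**2 + 318*U) + 520)/2 = -(520 + U**2 + 318*U)/2 = -260 - 159*U - U**2/2)
c(Y(18/(-2)) - 1*174) - 1*(-616)**2 = (-260 - 159*(2*(18/(-2)) - 1*174) - (2*(18/(-2)) - 1*174)**2/2) - 1*(-616)**2 = (-260 - 159*(2*(18*(-1/2)) - 174) - (2*(18*(-1/2)) - 174)**2/2) - 1*379456 = (-260 - 159*(2*(-9) - 174) - (2*(-9) - 174)**2/2) - 379456 = (-260 - 159*(-18 - 174) - (-18 - 174)**2/2) - 379456 = (-260 - 159*(-192) - 1/2*(-192)**2) - 379456 = (-260 + 30528 - 1/2*36864) - 379456 = (-260 + 30528 - 18432) - 379456 = 11836 - 379456 = -367620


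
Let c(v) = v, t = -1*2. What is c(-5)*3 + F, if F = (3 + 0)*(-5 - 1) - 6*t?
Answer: -21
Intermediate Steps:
t = -2
F = -6 (F = (3 + 0)*(-5 - 1) - 6*(-2) = 3*(-6) + 12 = -18 + 12 = -6)
c(-5)*3 + F = -5*3 - 6 = -15 - 6 = -21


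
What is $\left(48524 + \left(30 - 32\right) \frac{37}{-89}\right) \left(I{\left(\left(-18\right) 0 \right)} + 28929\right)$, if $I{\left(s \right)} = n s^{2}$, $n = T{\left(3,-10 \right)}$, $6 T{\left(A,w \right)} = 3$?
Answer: $\frac{124935961590}{89} \approx 1.4038 \cdot 10^{9}$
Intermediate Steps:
$T{\left(A,w \right)} = \frac{1}{2}$ ($T{\left(A,w \right)} = \frac{1}{6} \cdot 3 = \frac{1}{2}$)
$n = \frac{1}{2} \approx 0.5$
$I{\left(s \right)} = \frac{s^{2}}{2}$
$\left(48524 + \left(30 - 32\right) \frac{37}{-89}\right) \left(I{\left(\left(-18\right) 0 \right)} + 28929\right) = \left(48524 + \left(30 - 32\right) \frac{37}{-89}\right) \left(\frac{\left(\left(-18\right) 0\right)^{2}}{2} + 28929\right) = \left(48524 - 2 \cdot 37 \left(- \frac{1}{89}\right)\right) \left(\frac{0^{2}}{2} + 28929\right) = \left(48524 - - \frac{74}{89}\right) \left(\frac{1}{2} \cdot 0 + 28929\right) = \left(48524 + \frac{74}{89}\right) \left(0 + 28929\right) = \frac{4318710}{89} \cdot 28929 = \frac{124935961590}{89}$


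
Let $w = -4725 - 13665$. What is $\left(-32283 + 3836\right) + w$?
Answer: $-46837$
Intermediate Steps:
$w = -18390$
$\left(-32283 + 3836\right) + w = \left(-32283 + 3836\right) - 18390 = -28447 - 18390 = -46837$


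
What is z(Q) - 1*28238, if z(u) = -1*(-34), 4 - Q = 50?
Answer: -28204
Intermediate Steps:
Q = -46 (Q = 4 - 1*50 = 4 - 50 = -46)
z(u) = 34
z(Q) - 1*28238 = 34 - 1*28238 = 34 - 28238 = -28204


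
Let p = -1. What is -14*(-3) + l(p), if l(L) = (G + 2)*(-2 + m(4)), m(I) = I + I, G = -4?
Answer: 30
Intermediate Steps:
m(I) = 2*I
l(L) = -12 (l(L) = (-4 + 2)*(-2 + 2*4) = -2*(-2 + 8) = -2*6 = -12)
-14*(-3) + l(p) = -14*(-3) - 12 = 42 - 12 = 30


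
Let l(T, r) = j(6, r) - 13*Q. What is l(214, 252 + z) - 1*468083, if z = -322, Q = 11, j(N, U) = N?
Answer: -468220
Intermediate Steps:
l(T, r) = -137 (l(T, r) = 6 - 13*11 = 6 - 143 = -137)
l(214, 252 + z) - 1*468083 = -137 - 1*468083 = -137 - 468083 = -468220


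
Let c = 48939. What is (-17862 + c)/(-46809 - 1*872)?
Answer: -31077/47681 ≈ -0.65177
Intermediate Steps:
(-17862 + c)/(-46809 - 1*872) = (-17862 + 48939)/(-46809 - 1*872) = 31077/(-46809 - 872) = 31077/(-47681) = 31077*(-1/47681) = -31077/47681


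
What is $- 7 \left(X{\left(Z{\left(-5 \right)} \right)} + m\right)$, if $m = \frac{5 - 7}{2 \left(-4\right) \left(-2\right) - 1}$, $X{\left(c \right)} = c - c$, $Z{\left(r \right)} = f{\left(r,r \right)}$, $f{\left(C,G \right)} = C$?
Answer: $\frac{14}{15} \approx 0.93333$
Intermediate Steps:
$Z{\left(r \right)} = r$
$X{\left(c \right)} = 0$
$m = - \frac{2}{15}$ ($m = - \frac{2}{\left(-8\right) \left(-2\right) - 1} = - \frac{2}{16 - 1} = - \frac{2}{15} \approx -0.13333$)
$- 7 \left(X{\left(Z{\left(-5 \right)} \right)} + m\right) = - 7 \left(0 - \frac{2}{15}\right) = \left(-7\right) \left(- \frac{2}{15}\right) = \frac{14}{15}$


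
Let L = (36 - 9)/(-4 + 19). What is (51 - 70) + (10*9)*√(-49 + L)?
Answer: -19 + 36*I*√295 ≈ -19.0 + 618.32*I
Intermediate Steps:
L = 9/5 (L = 27/15 = 27*(1/15) = 9/5 ≈ 1.8000)
(51 - 70) + (10*9)*√(-49 + L) = (51 - 70) + (10*9)*√(-49 + 9/5) = -19 + 90*√(-236/5) = -19 + 90*(2*I*√295/5) = -19 + 36*I*√295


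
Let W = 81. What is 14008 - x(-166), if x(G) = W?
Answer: 13927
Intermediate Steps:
x(G) = 81
14008 - x(-166) = 14008 - 1*81 = 14008 - 81 = 13927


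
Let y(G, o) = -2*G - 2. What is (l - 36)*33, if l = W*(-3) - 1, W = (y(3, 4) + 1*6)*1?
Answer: -1023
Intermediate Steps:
y(G, o) = -2 - 2*G
W = -2 (W = ((-2 - 2*3) + 1*6)*1 = ((-2 - 6) + 6)*1 = (-8 + 6)*1 = -2*1 = -2)
l = 5 (l = -2*(-3) - 1 = 6 - 1 = 5)
(l - 36)*33 = (5 - 36)*33 = -31*33 = -1023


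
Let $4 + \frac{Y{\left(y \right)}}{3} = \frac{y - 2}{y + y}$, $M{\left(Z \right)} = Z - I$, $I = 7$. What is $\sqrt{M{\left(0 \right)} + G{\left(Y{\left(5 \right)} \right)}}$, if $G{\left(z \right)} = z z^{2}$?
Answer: $\frac{i \sqrt{13746310}}{100} \approx 37.076 i$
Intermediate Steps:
$M{\left(Z \right)} = -7 + Z$ ($M{\left(Z \right)} = Z - 7 = -7 + Z$)
$Y{\left(y \right)} = -12 + \frac{3 \left(-2 + y\right)}{2 y}$ ($Y{\left(y \right)} = -12 + 3 \frac{y - 2}{y + y} = -12 + 3 \frac{-2 + y}{2 y} = -12 + \frac{3 \left(-2 + y\right)}{2 y}$)
$G{\left(z \right)} = z^{3}$
$\sqrt{M{\left(0 \right)} + G{\left(Y{\left(5 \right)} \right)}} = \sqrt{\left(-7 + 0\right) + \left(- \frac{21}{2} - \frac{3}{5}\right)^{3}} = \sqrt{-7 + \left(- \frac{21}{2} - \frac{3}{5}\right)^{3}} = \sqrt{-7 + \left(- \frac{111}{10}\right)^{3}} = \sqrt{-7 - \frac{1367631}{1000}} = \sqrt{- \frac{1374631}{1000}} = \frac{i \sqrt{13746310}}{100}$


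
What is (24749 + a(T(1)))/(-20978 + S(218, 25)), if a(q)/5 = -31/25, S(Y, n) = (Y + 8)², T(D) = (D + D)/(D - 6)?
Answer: 61857/75245 ≈ 0.82207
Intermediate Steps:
T(D) = 2*D/(-6 + D) (T(D) = (2*D)/(-6 + D) = 2*D/(-6 + D))
S(Y, n) = (8 + Y)²
a(q) = -31/5 (a(q) = 5*(-31/25) = -31/5)
(24749 + a(T(1)))/(-20978 + S(218, 25)) = (24749 - 31/5)/(-20978 + (8 + 218)²) = 123714/(5*(-20978 + 226²)) = 123714/(5*(-20978 + 51076)) = (123714/5)/30098 = (123714/5)*(1/30098) = 61857/75245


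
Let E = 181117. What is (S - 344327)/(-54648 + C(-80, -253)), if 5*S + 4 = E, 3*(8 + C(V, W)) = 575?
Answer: 4621566/816965 ≈ 5.6570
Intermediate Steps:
C(V, W) = 551/3 (C(V, W) = -8 + (1/3)*575 = -8 + 575/3 = 551/3)
S = 181113/5 (S = -4/5 + (1/5)*181117 = -4/5 + 181117/5 = 181113/5 ≈ 36223.)
(S - 344327)/(-54648 + C(-80, -253)) = (181113/5 - 344327)/(-54648 + 551/3) = -1540522/(5*(-163393/3)) = -1540522/5*(-3/163393) = 4621566/816965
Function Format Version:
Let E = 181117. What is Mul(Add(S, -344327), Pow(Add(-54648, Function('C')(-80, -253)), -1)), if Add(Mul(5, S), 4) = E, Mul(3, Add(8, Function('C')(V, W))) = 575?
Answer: Rational(4621566, 816965) ≈ 5.6570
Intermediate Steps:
Function('C')(V, W) = Rational(551, 3) (Function('C')(V, W) = Add(-8, Mul(Rational(1, 3), 575)) = Add(-8, Rational(575, 3)) = Rational(551, 3))
S = Rational(181113, 5) (S = Add(Rational(-4, 5), Mul(Rational(1, 5), 181117)) = Add(Rational(-4, 5), Rational(181117, 5)) = Rational(181113, 5) ≈ 36223.)
Mul(Add(S, -344327), Pow(Add(-54648, Function('C')(-80, -253)), -1)) = Mul(Add(Rational(181113, 5), -344327), Pow(Add(-54648, Rational(551, 3)), -1)) = Mul(Rational(-1540522, 5), Pow(Rational(-163393, 3), -1)) = Mul(Rational(-1540522, 5), Rational(-3, 163393)) = Rational(4621566, 816965)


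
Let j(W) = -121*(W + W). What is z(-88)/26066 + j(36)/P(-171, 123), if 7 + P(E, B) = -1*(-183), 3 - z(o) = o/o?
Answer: -1290265/26066 ≈ -49.500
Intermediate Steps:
z(o) = 2 (z(o) = 3 - o/o = 3 - 1*1 = 3 - 1 = 2)
P(E, B) = 176 (P(E, B) = -7 - 1*(-183) = -7 + 183 = 176)
j(W) = -242*W
z(-88)/26066 + j(36)/P(-171, 123) = 2/26066 - 242*36/176 = 2*(1/26066) - 8712*1/176 = 1/13033 - 99/2 = -1290265/26066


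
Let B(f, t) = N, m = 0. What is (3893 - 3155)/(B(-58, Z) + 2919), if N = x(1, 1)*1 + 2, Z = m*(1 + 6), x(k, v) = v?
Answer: 123/487 ≈ 0.25257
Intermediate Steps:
Z = 0 (Z = 0*(1 + 6) = 0*7 = 0)
N = 3 (N = 1*1 + 2 = 1 + 2 = 3)
B(f, t) = 3
(3893 - 3155)/(B(-58, Z) + 2919) = (3893 - 3155)/(3 + 2919) = 738/2922 = 738*(1/2922) = 123/487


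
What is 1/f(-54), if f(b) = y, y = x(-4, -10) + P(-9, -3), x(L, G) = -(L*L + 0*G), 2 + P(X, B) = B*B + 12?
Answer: 1/3 ≈ 0.33333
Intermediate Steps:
P(X, B) = 10 + B**2 (P(X, B) = -2 + (B*B + 12) = -2 + (B**2 + 12) = -2 + (12 + B**2) = 10 + B**2)
x(L, G) = -L**2 (x(L, G) = -(L**2 + 0) = -L**2)
y = 3 (y = -1*(-4)**2 + (10 + (-3)**2) = -1*16 + (10 + 9) = -16 + 19 = 3)
f(b) = 3
1/f(-54) = 1/3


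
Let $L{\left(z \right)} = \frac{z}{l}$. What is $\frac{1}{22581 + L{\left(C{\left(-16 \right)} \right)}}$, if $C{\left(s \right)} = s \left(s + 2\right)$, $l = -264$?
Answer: $\frac{33}{745145} \approx 4.4287 \cdot 10^{-5}$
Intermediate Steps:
$C{\left(s \right)} = s \left(2 + s\right)$
$L{\left(z \right)} = - \frac{z}{264}$ ($L{\left(z \right)} = \frac{z}{-264} = - \frac{z}{264}$)
$\frac{1}{22581 + L{\left(C{\left(-16 \right)} \right)}} = \frac{1}{22581 - \frac{\left(-16\right) \left(2 - 16\right)}{264}} = \frac{1}{22581 - \frac{\left(-16\right) \left(-14\right)}{264}} = \frac{1}{22581 - \frac{28}{33}} = \frac{1}{\frac{745145}{33}} = \frac{33}{745145}$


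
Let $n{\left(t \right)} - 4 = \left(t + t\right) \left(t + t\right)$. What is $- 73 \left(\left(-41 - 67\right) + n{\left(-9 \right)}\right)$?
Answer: $-16060$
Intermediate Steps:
$n{\left(t \right)} = 4 + 4 t^{2}$ ($n{\left(t \right)} = 4 + \left(t + t\right) \left(t + t\right) = 4 + 2 t 2 t = 4 + 4 t^{2}$)
$- 73 \left(\left(-41 - 67\right) + n{\left(-9 \right)}\right) = - 73 \left(\left(-41 - 67\right) + \left(4 + 4 \left(-9\right)^{2}\right)\right) = - 73 \left(\left(-41 - 67\right) + \left(4 + 4 \cdot 81\right)\right) = - 73 \left(-108 + \left(4 + 324\right)\right) = - 73 \left(-108 + 328\right) = \left(-73\right) 220 = -16060$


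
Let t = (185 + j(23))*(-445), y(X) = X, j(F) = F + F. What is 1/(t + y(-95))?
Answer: -1/102890 ≈ -9.7191e-6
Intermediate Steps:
j(F) = 2*F
t = -102795 (t = (185 + 2*23)*(-445) = (185 + 46)*(-445) = 231*(-445) = -102795)
1/(t + y(-95)) = 1/(-102795 - 95) = 1/(-102890) = -1/102890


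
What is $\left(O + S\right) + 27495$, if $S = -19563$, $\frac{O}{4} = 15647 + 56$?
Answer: $70744$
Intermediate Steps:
$O = 62812$ ($O = 4 \left(15647 + 56\right) = 4 \cdot 15703 = 62812$)
$\left(O + S\right) + 27495 = \left(62812 - 19563\right) + 27495 = 43249 + 27495 = 70744$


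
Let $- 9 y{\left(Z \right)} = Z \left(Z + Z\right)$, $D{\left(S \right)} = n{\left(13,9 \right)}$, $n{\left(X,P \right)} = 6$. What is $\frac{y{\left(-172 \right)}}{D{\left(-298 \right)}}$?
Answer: $- \frac{29584}{27} \approx -1095.7$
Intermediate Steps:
$D{\left(S \right)} = 6$
$y{\left(Z \right)} = - \frac{2 Z^{2}}{9}$ ($y{\left(Z \right)} = - \frac{Z \left(Z + Z\right)}{9} = - \frac{Z 2 Z}{9} = - \frac{2 Z^{2}}{9}$)
$\frac{y{\left(-172 \right)}}{D{\left(-298 \right)}} = \frac{\left(- \frac{2}{9}\right) \left(-172\right)^{2}}{6} = \left(- \frac{2}{9}\right) 29584 \cdot \frac{1}{6} = \left(- \frac{59168}{9}\right) \frac{1}{6} = - \frac{29584}{27}$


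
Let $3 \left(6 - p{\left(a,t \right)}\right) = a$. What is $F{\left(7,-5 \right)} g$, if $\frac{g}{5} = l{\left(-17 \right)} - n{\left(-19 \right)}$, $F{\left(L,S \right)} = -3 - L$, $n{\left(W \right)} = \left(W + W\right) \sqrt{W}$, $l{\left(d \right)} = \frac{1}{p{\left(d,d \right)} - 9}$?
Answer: $- \frac{75}{4} - 1900 i \sqrt{19} \approx -18.75 - 8281.9 i$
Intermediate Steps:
$p{\left(a,t \right)} = 6 - \frac{a}{3}$
$l{\left(d \right)} = \frac{1}{-3 - \frac{d}{3}}$ ($l{\left(d \right)} = \frac{1}{\left(6 - \frac{d}{3}\right) - 9} = \frac{1}{-3 - \frac{d}{3}}$)
$n{\left(W \right)} = 2 W^{\frac{3}{2}}$ ($n{\left(W \right)} = 2 W \sqrt{W} = 2 W^{\frac{3}{2}}$)
$g = \frac{15}{8} + 190 i \sqrt{19}$ ($g = 5 \left(- \frac{3}{9 - 17} - 2 \left(-19\right)^{\frac{3}{2}}\right) = 5 \left(- \frac{3}{-8} - 2 \left(- 19 i \sqrt{19}\right)\right) = 5 \left(\left(-3\right) \left(- \frac{1}{8}\right) - - 38 i \sqrt{19}\right) = 5 \left(\frac{3}{8} + 38 i \sqrt{19}\right) = \frac{15}{8} + 190 i \sqrt{19} \approx 1.875 + 828.19 i$)
$F{\left(7,-5 \right)} g = \left(-3 - 7\right) \left(\frac{15}{8} + 190 i \sqrt{19}\right) = - 10 \left(\frac{15}{8} + 190 i \sqrt{19}\right) = - \frac{75}{4} - 1900 i \sqrt{19}$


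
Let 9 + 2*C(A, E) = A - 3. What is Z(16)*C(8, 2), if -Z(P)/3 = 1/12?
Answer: ½ ≈ 0.50000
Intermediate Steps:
C(A, E) = -6 + A/2 (C(A, E) = -9/2 + (A - 3)/2 = -9/2 + (-3 + A)/2 = -9/2 + (-3/2 + A/2) = -6 + A/2)
Z(P) = -¼ (Z(P) = -3/12 = -3*1/12 = -¼)
Z(16)*C(8, 2) = -(-6 + (½)*8)/4 = -(-6 + 4)/4 = -¼*(-2) = ½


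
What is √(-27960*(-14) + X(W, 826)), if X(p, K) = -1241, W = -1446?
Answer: √390199 ≈ 624.66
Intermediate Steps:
√(-27960*(-14) + X(W, 826)) = √(-27960*(-14) - 1241) = √(391440 - 1241) = √390199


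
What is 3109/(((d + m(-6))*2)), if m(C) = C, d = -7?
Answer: -3109/26 ≈ -119.58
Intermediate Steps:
3109/(((d + m(-6))*2)) = 3109/(((-7 - 6)*2)) = 3109/((-13*2)) = 3109/(-26) = 3109*(-1/26) = -3109/26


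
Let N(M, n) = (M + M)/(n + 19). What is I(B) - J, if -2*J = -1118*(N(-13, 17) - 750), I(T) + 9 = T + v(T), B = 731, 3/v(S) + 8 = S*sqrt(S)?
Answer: 2955712520484433/7031120886 + 2193*sqrt(731)/390617827 ≈ 4.2038e+5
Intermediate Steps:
v(S) = 3/(-8 + S**(3/2)) (v(S) = 3/(-8 + S*sqrt(S)) = 3/(-8 + S**(3/2)))
N(M, n) = 2*M/(19 + n) (N(M, n) = (2*M)/(19 + n) = 2*M/(19 + n))
I(T) = -9 + T + 3/(-8 + T**(3/2)) (I(T) = -9 + (T + 3/(-8 + T**(3/2))) = -9 + T + 3/(-8 + T**(3/2)))
J = -7553767/18 (J = -(-559)*(2*(-13)/(19 + 17) - 750) = -(-559)*(2*(-13)/36 - 750) = -(-559)*(2*(-13)*(1/36) - 750) = -(-559)*(-13/18 - 750) = -(-559)*(-13513)/18 = -1/2*7553767/9 = -7553767/18 ≈ -4.1965e+5)
I(B) - J = (3 + (-9 + 731)*(-8 + 731**(3/2)))/(-8 + 731**(3/2)) - 1*(-7553767/18) = (3 + 722*(-8 + 731*sqrt(731)))/(-8 + 731*sqrt(731)) + 7553767/18 = (3 + (-5776 + 527782*sqrt(731)))/(-8 + 731*sqrt(731)) + 7553767/18 = (-5773 + 527782*sqrt(731))/(-8 + 731*sqrt(731)) + 7553767/18 = 7553767/18 + (-5773 + 527782*sqrt(731))/(-8 + 731*sqrt(731))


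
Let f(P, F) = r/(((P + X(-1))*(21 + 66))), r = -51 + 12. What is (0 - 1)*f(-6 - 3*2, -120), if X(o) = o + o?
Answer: -13/406 ≈ -0.032020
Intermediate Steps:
X(o) = 2*o
r = -39
f(P, F) = -39/(-174 + 87*P) (f(P, F) = -39*1/((21 + 66)*(P + 2*(-1))) = -39*1/(87*(P - 2)) = -39*1/(87*(-2 + P)) = -39/(-174 + 87*P))
(0 - 1)*f(-6 - 3*2, -120) = (0 - 1)*(-13/(-58 + 29*(-6 - 3*2))) = -(-13)/(-58 + 29*(-6 - 6)) = -(-13)/(-58 + 29*(-12)) = -(-13)/(-58 - 348) = -(-13)/(-406) = -(-13)*(-1)/406 = -1*13/406 = -13/406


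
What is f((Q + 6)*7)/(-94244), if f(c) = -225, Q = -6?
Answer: 225/94244 ≈ 0.0023874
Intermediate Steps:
f((Q + 6)*7)/(-94244) = -225/(-94244) = -225*(-1/94244) = 225/94244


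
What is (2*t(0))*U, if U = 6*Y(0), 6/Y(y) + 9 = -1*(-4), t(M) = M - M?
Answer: 0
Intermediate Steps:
t(M) = 0
Y(y) = -6/5 (Y(y) = 6/(-9 - 1*(-4)) = 6/(-9 + 4) = 6/(-5) = 6*(-1/5) = -6/5)
U = -36/5 (U = 6*(-6/5) = -36/5 ≈ -7.2000)
(2*t(0))*U = (2*0)*(-36/5) = 0*(-36/5) = 0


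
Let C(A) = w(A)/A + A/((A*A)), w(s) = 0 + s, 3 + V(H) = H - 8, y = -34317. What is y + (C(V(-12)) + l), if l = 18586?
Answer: -361791/23 ≈ -15730.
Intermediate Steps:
V(H) = -11 + H (V(H) = -3 + (H - 8) = -3 + (-8 + H) = -11 + H)
w(s) = s
C(A) = 1 + 1/A (C(A) = A/A + A/((A*A)) = 1 + A/(A²) = 1 + A/A² = 1 + 1/A)
y + (C(V(-12)) + l) = -34317 + ((1 + (-11 - 12))/(-11 - 12) + 18586) = -34317 + ((1 - 23)/(-23) + 18586) = -34317 + (-1/23*(-22) + 18586) = -34317 + (22/23 + 18586) = -34317 + 427500/23 = -361791/23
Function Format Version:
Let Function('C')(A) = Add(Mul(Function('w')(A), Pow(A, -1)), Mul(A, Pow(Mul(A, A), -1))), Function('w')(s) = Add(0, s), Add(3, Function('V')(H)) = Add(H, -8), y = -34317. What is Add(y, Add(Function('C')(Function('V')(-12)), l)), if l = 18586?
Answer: Rational(-361791, 23) ≈ -15730.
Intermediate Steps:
Function('V')(H) = Add(-11, H) (Function('V')(H) = Add(-3, Add(H, -8)) = Add(-3, Add(-8, H)) = Add(-11, H))
Function('w')(s) = s
Function('C')(A) = Add(1, Pow(A, -1)) (Function('C')(A) = Add(Mul(A, Pow(A, -1)), Mul(A, Pow(Mul(A, A), -1))) = Add(1, Mul(A, Pow(Pow(A, 2), -1))) = Add(1, Mul(A, Pow(A, -2))) = Add(1, Pow(A, -1)))
Add(y, Add(Function('C')(Function('V')(-12)), l)) = Add(-34317, Add(Mul(Pow(Add(-11, -12), -1), Add(1, Add(-11, -12))), 18586)) = Add(-34317, Add(Mul(Pow(-23, -1), Add(1, -23)), 18586)) = Add(-34317, Add(Mul(Rational(-1, 23), -22), 18586)) = Add(-34317, Add(Rational(22, 23), 18586)) = Add(-34317, Rational(427500, 23)) = Rational(-361791, 23)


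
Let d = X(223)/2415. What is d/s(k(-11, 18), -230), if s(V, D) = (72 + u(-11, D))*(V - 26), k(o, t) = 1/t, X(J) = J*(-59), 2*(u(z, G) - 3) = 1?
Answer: 157884/56766185 ≈ 0.0027813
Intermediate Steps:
u(z, G) = 7/2 (u(z, G) = 3 + (1/2)*1 = 3 + 1/2 = 7/2)
X(J) = -59*J
s(V, D) = -1963 + 151*V/2 (s(V, D) = (72 + 7/2)*(V - 26) = 151*(-26 + V)/2 = -1963 + 151*V/2)
d = -13157/2415 (d = -59*223/2415 = -13157*1/2415 = -13157/2415 ≈ -5.4480)
d/s(k(-11, 18), -230) = -13157/(2415*(-1963 + (151/2)/18)) = -13157/(2415*(-1963 + (151/2)*(1/18))) = -13157/(2415*(-1963 + 151/36)) = -13157/(2415*(-70517/36)) = -13157/2415*(-36/70517) = 157884/56766185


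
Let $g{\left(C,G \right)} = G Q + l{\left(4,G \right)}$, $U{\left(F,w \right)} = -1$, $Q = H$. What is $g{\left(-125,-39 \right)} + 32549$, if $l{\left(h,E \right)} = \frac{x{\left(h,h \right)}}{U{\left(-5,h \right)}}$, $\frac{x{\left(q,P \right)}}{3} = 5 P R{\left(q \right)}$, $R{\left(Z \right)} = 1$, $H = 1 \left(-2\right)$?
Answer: $32567$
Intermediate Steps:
$H = -2$
$Q = -2$
$x{\left(q,P \right)} = 15 P$ ($x{\left(q,P \right)} = 3 \cdot 5 P 1 = 3 \cdot 5 P = 15 P$)
$l{\left(h,E \right)} = - 15 h$ ($l{\left(h,E \right)} = \frac{15 h}{-1} = 15 h \left(-1\right) = - 15 h$)
$g{\left(C,G \right)} = -60 - 2 G$ ($g{\left(C,G \right)} = G \left(-2\right) - 60 = - 2 G - 60 = -60 - 2 G$)
$g{\left(-125,-39 \right)} + 32549 = \left(-60 - -78\right) + 32549 = \left(-60 + 78\right) + 32549 = 18 + 32549 = 32567$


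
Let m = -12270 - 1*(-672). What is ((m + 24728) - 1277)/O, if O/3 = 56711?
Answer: 3951/56711 ≈ 0.069669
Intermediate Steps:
O = 170133 (O = 3*56711 = 170133)
m = -11598 (m = -12270 + 672 = -11598)
((m + 24728) - 1277)/O = ((-11598 + 24728) - 1277)/170133 = (13130 - 1277)*(1/170133) = 11853*(1/170133) = 3951/56711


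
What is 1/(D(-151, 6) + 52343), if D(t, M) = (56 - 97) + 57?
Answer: 1/52359 ≈ 1.9099e-5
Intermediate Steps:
D(t, M) = 16 (D(t, M) = -41 + 57 = 16)
1/(D(-151, 6) + 52343) = 1/(16 + 52343) = 1/52359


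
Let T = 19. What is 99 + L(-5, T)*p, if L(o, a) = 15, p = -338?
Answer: -4971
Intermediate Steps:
99 + L(-5, T)*p = 99 + 15*(-338) = 99 - 5070 = -4971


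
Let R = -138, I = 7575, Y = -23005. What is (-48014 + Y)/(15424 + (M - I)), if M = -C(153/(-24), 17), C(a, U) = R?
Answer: -71019/7987 ≈ -8.8918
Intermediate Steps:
C(a, U) = -138
M = 138 (M = -1*(-138) = 138)
(-48014 + Y)/(15424 + (M - I)) = (-48014 - 23005)/(15424 + (138 - 1*7575)) = -71019/(15424 + (138 - 7575)) = -71019/(15424 - 7437) = -71019/7987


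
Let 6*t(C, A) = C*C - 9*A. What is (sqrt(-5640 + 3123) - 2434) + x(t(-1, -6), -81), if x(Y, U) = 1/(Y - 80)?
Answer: -1034456/425 + I*sqrt(2517) ≈ -2434.0 + 50.17*I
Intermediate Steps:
t(C, A) = -3*A/2 + C**2/6 (t(C, A) = (C*C - 9*A)/6 = (C**2 - 9*A)/6 = -3*A/2 + C**2/6)
x(Y, U) = 1/(-80 + Y)
(sqrt(-5640 + 3123) - 2434) + x(t(-1, -6), -81) = (sqrt(-5640 + 3123) - 2434) + 1/(-80 + (-3/2*(-6) + (1/6)*(-1)**2)) = (sqrt(-2517) - 2434) + 1/(-80 + (9 + (1/6)*1)) = (I*sqrt(2517) - 2434) + 1/(-80 + (9 + 1/6)) = (-2434 + I*sqrt(2517)) + 1/(-80 + 55/6) = (-2434 + I*sqrt(2517)) + 1/(-425/6) = (-2434 + I*sqrt(2517)) - 6/425 = -1034456/425 + I*sqrt(2517)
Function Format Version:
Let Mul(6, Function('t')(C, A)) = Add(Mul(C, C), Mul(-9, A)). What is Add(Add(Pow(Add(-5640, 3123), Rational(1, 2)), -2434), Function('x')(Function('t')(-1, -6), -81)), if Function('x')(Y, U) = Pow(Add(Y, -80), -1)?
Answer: Add(Rational(-1034456, 425), Mul(I, Pow(2517, Rational(1, 2)))) ≈ Add(-2434.0, Mul(50.170, I))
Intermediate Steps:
Function('t')(C, A) = Add(Mul(Rational(-3, 2), A), Mul(Rational(1, 6), Pow(C, 2))) (Function('t')(C, A) = Mul(Rational(1, 6), Add(Mul(C, C), Mul(-9, A))) = Mul(Rational(1, 6), Add(Pow(C, 2), Mul(-9, A))) = Add(Mul(Rational(-3, 2), A), Mul(Rational(1, 6), Pow(C, 2))))
Function('x')(Y, U) = Pow(Add(-80, Y), -1)
Add(Add(Pow(Add(-5640, 3123), Rational(1, 2)), -2434), Function('x')(Function('t')(-1, -6), -81)) = Add(Add(Pow(Add(-5640, 3123), Rational(1, 2)), -2434), Pow(Add(-80, Add(Mul(Rational(-3, 2), -6), Mul(Rational(1, 6), Pow(-1, 2)))), -1)) = Add(Add(Pow(-2517, Rational(1, 2)), -2434), Pow(Add(-80, Add(9, Mul(Rational(1, 6), 1))), -1)) = Add(Add(Mul(I, Pow(2517, Rational(1, 2))), -2434), Pow(Add(-80, Add(9, Rational(1, 6))), -1)) = Add(Add(-2434, Mul(I, Pow(2517, Rational(1, 2)))), Pow(Add(-80, Rational(55, 6)), -1)) = Add(Add(-2434, Mul(I, Pow(2517, Rational(1, 2)))), Pow(Rational(-425, 6), -1)) = Add(Add(-2434, Mul(I, Pow(2517, Rational(1, 2)))), Rational(-6, 425)) = Add(Rational(-1034456, 425), Mul(I, Pow(2517, Rational(1, 2))))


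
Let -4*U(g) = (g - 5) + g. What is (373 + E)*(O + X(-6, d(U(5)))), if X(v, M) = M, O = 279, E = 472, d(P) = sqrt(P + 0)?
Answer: 235755 + 845*I*sqrt(5)/2 ≈ 2.3576e+5 + 944.74*I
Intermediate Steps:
U(g) = 5/4 - g/2 (U(g) = -((g - 5) + g)/4 = -((-5 + g) + g)/4 = -(-5 + 2*g)/4 = 5/4 - g/2)
d(P) = sqrt(P)
(373 + E)*(O + X(-6, d(U(5)))) = (373 + 472)*(279 + sqrt(5/4 - 1/2*5)) = 845*(279 + sqrt(5/4 - 5/2)) = 845*(279 + sqrt(-5/4)) = 845*(279 + I*sqrt(5)/2) = 235755 + 845*I*sqrt(5)/2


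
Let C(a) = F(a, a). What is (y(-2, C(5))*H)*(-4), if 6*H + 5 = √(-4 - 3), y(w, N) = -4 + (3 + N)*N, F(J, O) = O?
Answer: 120 - 24*I*√7 ≈ 120.0 - 63.498*I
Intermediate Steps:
C(a) = a
y(w, N) = -4 + N*(3 + N)
H = -⅚ + I*√7/6 (H = -⅚ + √(-4 - 3)/6 = -⅚ + √(-7)/6 = -⅚ + (I*√7)/6 = -⅚ + I*√7/6 ≈ -0.83333 + 0.44096*I)
(y(-2, C(5))*H)*(-4) = ((-4 + 5² + 3*5)*(-⅚ + I*√7/6))*(-4) = ((-4 + 25 + 15)*(-⅚ + I*√7/6))*(-4) = (36*(-⅚ + I*√7/6))*(-4) = (-30 + 6*I*√7)*(-4) = 120 - 24*I*√7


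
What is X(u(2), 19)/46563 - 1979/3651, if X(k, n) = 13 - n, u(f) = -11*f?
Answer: -30723361/56667171 ≈ -0.54217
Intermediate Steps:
X(u(2), 19)/46563 - 1979/3651 = (13 - 1*19)/46563 - 1979/3651 = (13 - 19)*(1/46563) - 1979*1/3651 = -6*1/46563 - 1979/3651 = -2/15521 - 1979/3651 = -30723361/56667171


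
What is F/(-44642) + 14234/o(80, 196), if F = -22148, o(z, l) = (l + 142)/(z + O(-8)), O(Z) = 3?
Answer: 1014394749/290173 ≈ 3495.8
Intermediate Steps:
o(z, l) = (142 + l)/(3 + z) (o(z, l) = (l + 142)/(z + 3) = (142 + l)/(3 + z))
F/(-44642) + 14234/o(80, 196) = -22148/(-44642) + 14234/(((142 + 196)/(3 + 80))) = -22148*(-1/44642) + 14234/((338/83)) = 11074/22321 + 14234/(((1/83)*338)) = 11074/22321 + 14234/(338/83) = 11074/22321 + 14234*(83/338) = 11074/22321 + 590711/169 = 1014394749/290173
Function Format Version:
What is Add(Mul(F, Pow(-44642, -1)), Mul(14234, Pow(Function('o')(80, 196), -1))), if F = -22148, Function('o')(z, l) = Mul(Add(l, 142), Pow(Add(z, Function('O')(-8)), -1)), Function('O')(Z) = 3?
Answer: Rational(1014394749, 290173) ≈ 3495.8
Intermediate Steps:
Function('o')(z, l) = Mul(Pow(Add(3, z), -1), Add(142, l)) (Function('o')(z, l) = Mul(Add(l, 142), Pow(Add(z, 3), -1)) = Mul(Add(142, l), Pow(Add(3, z), -1)) = Mul(Pow(Add(3, z), -1), Add(142, l)))
Add(Mul(F, Pow(-44642, -1)), Mul(14234, Pow(Function('o')(80, 196), -1))) = Add(Mul(-22148, Pow(-44642, -1)), Mul(14234, Pow(Mul(Pow(Add(3, 80), -1), Add(142, 196)), -1))) = Add(Mul(-22148, Rational(-1, 44642)), Mul(14234, Pow(Mul(Pow(83, -1), 338), -1))) = Add(Rational(11074, 22321), Mul(14234, Pow(Mul(Rational(1, 83), 338), -1))) = Add(Rational(11074, 22321), Mul(14234, Pow(Rational(338, 83), -1))) = Add(Rational(11074, 22321), Mul(14234, Rational(83, 338))) = Add(Rational(11074, 22321), Rational(590711, 169)) = Rational(1014394749, 290173)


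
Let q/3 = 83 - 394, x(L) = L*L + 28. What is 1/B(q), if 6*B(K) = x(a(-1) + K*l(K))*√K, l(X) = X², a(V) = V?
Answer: -I*√933/102569976711869800496 ≈ -2.978e-19*I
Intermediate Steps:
x(L) = 28 + L² (x(L) = L² + 28 = 28 + L²)
q = -933 (q = 3*(83 - 394) = 3*(-311) = -933)
B(K) = √K*(28 + (-1 + K³)²)/6 (B(K) = ((28 + (-1 + K*K²)²)*√K)/6 = ((28 + (-1 + K³)²)*√K)/6 = (√K*(28 + (-1 + K³)²))/6 = √K*(28 + (-1 + K³)²)/6)
1/B(q) = 1/(√(-933)*(28 + (-1 + (-933)³)²)/6) = 1/((I*√933)*(28 + (-1 - 812166237)²)/6) = 1/((I*√933)*(28 + (-812166238)²)/6) = 1/((I*√933)*(28 + 659613998147072644)/6) = 1/((⅙)*(I*√933)*659613998147072672) = 1/(329806999073536336*I*√933/3) = -I*√933/102569976711869800496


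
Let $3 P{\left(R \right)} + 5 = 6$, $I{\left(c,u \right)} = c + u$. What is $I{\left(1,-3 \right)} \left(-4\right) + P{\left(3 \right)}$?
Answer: $\frac{25}{3} \approx 8.3333$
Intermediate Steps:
$P{\left(R \right)} = \frac{1}{3}$ ($P{\left(R \right)} = - \frac{5}{3} + \frac{1}{3} \cdot 6 = - \frac{5}{3} + 2 = \frac{1}{3}$)
$I{\left(1,-3 \right)} \left(-4\right) + P{\left(3 \right)} = \left(1 - 3\right) \left(-4\right) + \frac{1}{3} = \left(-2\right) \left(-4\right) + \frac{1}{3} = 8 + \frac{1}{3} = \frac{25}{3}$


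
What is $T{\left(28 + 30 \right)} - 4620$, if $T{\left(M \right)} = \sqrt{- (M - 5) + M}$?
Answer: $-4620 + \sqrt{5} \approx -4617.8$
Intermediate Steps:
$T{\left(M \right)} = \sqrt{5}$ ($T{\left(M \right)} = \sqrt{- (-5 + M) + M} = \sqrt{\left(5 - M\right) + M} = \sqrt{5}$)
$T{\left(28 + 30 \right)} - 4620 = \sqrt{5} - 4620 = -4620 + \sqrt{5}$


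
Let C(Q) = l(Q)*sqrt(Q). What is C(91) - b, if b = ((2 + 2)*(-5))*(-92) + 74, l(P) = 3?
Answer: -1914 + 3*sqrt(91) ≈ -1885.4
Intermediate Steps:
C(Q) = 3*sqrt(Q)
b = 1914 (b = (4*(-5))*(-92) + 74 = -20*(-92) + 74 = 1840 + 74 = 1914)
C(91) - b = 3*sqrt(91) - 1*1914 = 3*sqrt(91) - 1914 = -1914 + 3*sqrt(91)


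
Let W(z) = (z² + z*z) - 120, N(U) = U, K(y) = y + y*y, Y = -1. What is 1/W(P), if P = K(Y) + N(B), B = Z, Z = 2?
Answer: -1/112 ≈ -0.0089286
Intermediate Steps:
K(y) = y + y²
B = 2
P = 2 (P = -(1 - 1) + 2 = -1*0 + 2 = 0 + 2 = 2)
W(z) = -120 + 2*z² (W(z) = (z² + z²) - 120 = 2*z² - 120 = -120 + 2*z²)
1/W(P) = 1/(-120 + 2*2²) = 1/(-120 + 2*4) = 1/(-120 + 8) = 1/(-112) = -1/112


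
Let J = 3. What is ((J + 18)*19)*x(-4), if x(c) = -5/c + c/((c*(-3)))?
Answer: 1463/4 ≈ 365.75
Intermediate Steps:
x(c) = -⅓ - 5/c (x(c) = -5/c + c/((-3*c)) = -5/c + c*(-1/(3*c)) = -5/c - ⅓ = -⅓ - 5/c)
((J + 18)*19)*x(-4) = ((3 + 18)*19)*((⅓)*(-15 - 1*(-4))/(-4)) = (21*19)*((⅓)*(-¼)*(-15 + 4)) = 399*((⅓)*(-¼)*(-11)) = 399*(11/12) = 1463/4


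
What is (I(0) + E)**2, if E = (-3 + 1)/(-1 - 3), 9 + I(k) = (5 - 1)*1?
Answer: 81/4 ≈ 20.250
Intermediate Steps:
I(k) = -5 (I(k) = -9 + (5 - 1)*1 = -9 + 4*1 = -9 + 4 = -5)
E = 1/2 (E = -2/(-4) = -2*(-1/4) = 1/2 ≈ 0.50000)
(I(0) + E)**2 = (-5 + 1/2)**2 = (-9/2)**2 = 81/4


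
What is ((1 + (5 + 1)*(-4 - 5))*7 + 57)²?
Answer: 98596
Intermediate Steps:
((1 + (5 + 1)*(-4 - 5))*7 + 57)² = ((1 + 6*(-9))*7 + 57)² = ((1 - 54)*7 + 57)² = (-53*7 + 57)² = (-371 + 57)² = (-314)² = 98596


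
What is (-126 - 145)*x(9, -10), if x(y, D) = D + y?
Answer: 271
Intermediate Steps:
(-126 - 145)*x(9, -10) = (-126 - 145)*(-10 + 9) = -271*(-1) = 271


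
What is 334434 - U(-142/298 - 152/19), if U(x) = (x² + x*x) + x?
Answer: 7421767083/22201 ≈ 3.3430e+5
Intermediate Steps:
U(x) = x + 2*x² (U(x) = (x² + x²) + x = 2*x² + x = x + 2*x²)
334434 - U(-142/298 - 152/19) = 334434 - (-142/298 - 152/19)*(1 + 2*(-142/298 - 152/19)) = 334434 - (-142*1/298 - 152*1/19)*(1 + 2*(-142*1/298 - 152*1/19)) = 334434 - (-71/149 - 8)*(1 + 2*(-71/149 - 8)) = 334434 - (-1263)*(1 + 2*(-1263/149))/149 = 334434 - (-1263)*(1 - 2526/149)/149 = 334434 - (-1263)*(-2377)/(149*149) = 334434 - 1*3002151/22201 = 334434 - 3002151/22201 = 7421767083/22201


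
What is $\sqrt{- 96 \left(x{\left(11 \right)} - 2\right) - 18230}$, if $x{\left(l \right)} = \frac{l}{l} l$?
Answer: $i \sqrt{19094} \approx 138.18 i$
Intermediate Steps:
$x{\left(l \right)} = l$ ($x{\left(l \right)} = 1 l = l$)
$\sqrt{- 96 \left(x{\left(11 \right)} - 2\right) - 18230} = \sqrt{- 96 \left(11 - 2\right) - 18230} = \sqrt{\left(-96\right) 9 - 18230} = \sqrt{-864 - 18230} = \sqrt{-19094} = i \sqrt{19094}$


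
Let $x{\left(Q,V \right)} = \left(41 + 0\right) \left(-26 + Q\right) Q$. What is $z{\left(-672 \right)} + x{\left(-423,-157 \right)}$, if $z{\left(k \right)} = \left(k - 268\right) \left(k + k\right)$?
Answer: $9050367$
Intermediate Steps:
$x{\left(Q,V \right)} = Q \left(-1066 + 41 Q\right)$ ($x{\left(Q,V \right)} = 41 \left(-26 + Q\right) Q = \left(-1066 + 41 Q\right) Q = Q \left(-1066 + 41 Q\right)$)
$z{\left(k \right)} = 2 k \left(-268 + k\right)$ ($z{\left(k \right)} = \left(-268 + k\right) 2 k = 2 k \left(-268 + k\right)$)
$z{\left(-672 \right)} + x{\left(-423,-157 \right)} = 2 \left(-672\right) \left(-268 - 672\right) + 41 \left(-423\right) \left(-26 - 423\right) = 2 \left(-672\right) \left(-940\right) + 41 \left(-423\right) \left(-449\right) = 1263360 + 7787007 = 9050367$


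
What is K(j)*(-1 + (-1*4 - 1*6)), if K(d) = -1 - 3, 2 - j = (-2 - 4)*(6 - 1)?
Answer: 44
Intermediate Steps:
j = 32 (j = 2 - (-2 - 4)*(6 - 1) = 2 - (-6)*5 = 2 - 1*(-30) = 2 + 30 = 32)
K(d) = -4
K(j)*(-1 + (-1*4 - 1*6)) = -4*(-1 + (-1*4 - 1*6)) = -4*(-1 + (-4 - 6)) = -4*(-1 - 10) = -4*(-11) = 44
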